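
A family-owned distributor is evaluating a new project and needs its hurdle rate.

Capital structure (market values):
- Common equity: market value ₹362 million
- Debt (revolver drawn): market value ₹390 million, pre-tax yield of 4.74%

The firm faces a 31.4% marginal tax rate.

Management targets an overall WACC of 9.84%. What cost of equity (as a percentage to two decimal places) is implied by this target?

Total capital V = 362 + 390 = 752.
Equity weight = 362/752 = 0.4814.
Revolver drawn weight = 390/752 = 0.5186.
Debt contribution = 0.5186 × 4.74% × (1 − 31.4%) = 1.6864%.
Required equity contribution = 9.84% − 1.6864% = 8.1536%.
Re = 8.1536% / 0.4814 = 16.9380%.

16.94%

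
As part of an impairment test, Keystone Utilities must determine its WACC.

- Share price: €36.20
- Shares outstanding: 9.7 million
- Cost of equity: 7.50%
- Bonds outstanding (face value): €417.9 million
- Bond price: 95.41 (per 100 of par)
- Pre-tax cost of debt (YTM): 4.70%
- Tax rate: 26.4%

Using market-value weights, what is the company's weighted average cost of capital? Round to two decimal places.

Market value of equity E = 36.2 × 9.7m = 351.14m. Market value of debt D = 417.9m × 95.41/100 = 398.71839m.
Total capital V = 351.14 + 398.71839 = 749.85839.
Equity: weight = 351.14/749.85839 = 0.4683; cost = 7.5%.
Bonds outstanding: weight = 398.71839/749.85839 = 0.5317; after-tax cost = 4.7% × (1 − 26.4%) = 3.4592%.
WACC = 0.4683 × 7.5000% + 0.5317 × 3.4592% = 5.3514%.

5.35%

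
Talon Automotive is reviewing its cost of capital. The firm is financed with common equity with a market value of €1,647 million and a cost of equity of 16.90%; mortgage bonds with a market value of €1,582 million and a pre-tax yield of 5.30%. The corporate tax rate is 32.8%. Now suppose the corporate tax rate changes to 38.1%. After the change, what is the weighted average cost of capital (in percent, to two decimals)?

10.23%

After the change:
Total capital V = 1647 + 1582 = 3229.
Equity: weight = 1647/3229 = 0.5101; cost = 16.9%.
Mortgage bonds: weight = 1582/3229 = 0.4899; after-tax cost = 5.3% × (1 − 38.1%) = 3.2807%.
WACC = 0.5101 × 16.9000% + 0.4899 × 3.2807% = 10.2274%.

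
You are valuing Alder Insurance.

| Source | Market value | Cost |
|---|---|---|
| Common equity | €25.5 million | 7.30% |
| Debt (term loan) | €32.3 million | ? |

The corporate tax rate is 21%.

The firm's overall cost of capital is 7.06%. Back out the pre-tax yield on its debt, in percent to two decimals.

Total capital V = 25.5 + 32.3 = 57.8.
Equity weight = 25.5/57.8 = 0.4412.
Term loan weight = 32.3/57.8 = 0.5588.
Equity contribution = 0.4412 × 7.3% = 3.2206%.
Remaining for debt = 7.06% − 3.2206% = 3.8394%.
Rd × (1 − 21%) × 0.5588 = 3.8394%  ⇒  Rd = 8.6969%.

8.70%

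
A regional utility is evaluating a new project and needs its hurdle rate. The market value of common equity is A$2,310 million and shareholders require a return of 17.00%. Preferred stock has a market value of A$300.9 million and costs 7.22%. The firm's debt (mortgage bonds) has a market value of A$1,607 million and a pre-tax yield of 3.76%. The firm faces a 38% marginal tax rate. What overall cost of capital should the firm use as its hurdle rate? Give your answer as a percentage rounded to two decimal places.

10.71%

Total capital V = 2310 + 300.9 + 1607 = 4217.9.
Equity: weight = 2310/4217.9 = 0.5477; cost = 17%.
Preferred: weight = 300.9/4217.9 = 0.0713; cost = 7.22%.
Mortgage bonds: weight = 1607/4217.9 = 0.3810; after-tax cost = 3.76% × (1 − 38%) = 2.3312%.
WACC = 0.5477 × 17.0000% + 0.0713 × 7.2200% + 0.3810 × 2.3312% = 10.7136%.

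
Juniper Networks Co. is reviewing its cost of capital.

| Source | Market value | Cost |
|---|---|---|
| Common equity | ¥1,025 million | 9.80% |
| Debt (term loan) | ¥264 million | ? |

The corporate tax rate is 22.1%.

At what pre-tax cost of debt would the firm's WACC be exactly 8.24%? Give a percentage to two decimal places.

Total capital V = 1025 + 264 = 1289.
Equity weight = 1025/1289 = 0.7952.
Term loan weight = 264/1289 = 0.2048.
Equity contribution = 0.7952 × 9.8% = 7.7929%.
Remaining for debt = 8.24% − 7.7929% = 0.4471%.
Rd × (1 − 22.1%) × 0.2048 = 0.4471%  ⇒  Rd = 2.8025%.

2.80%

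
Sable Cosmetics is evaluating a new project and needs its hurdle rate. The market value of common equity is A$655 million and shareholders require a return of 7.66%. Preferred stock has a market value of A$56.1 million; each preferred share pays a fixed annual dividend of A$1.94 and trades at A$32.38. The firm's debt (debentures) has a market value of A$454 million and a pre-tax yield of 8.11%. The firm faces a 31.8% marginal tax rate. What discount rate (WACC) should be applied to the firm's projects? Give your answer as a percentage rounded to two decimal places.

6.75%

Cost of preferred: Rp = 1.94 / 32.38 = 5.9914%.
Total capital V = 655 + 56.1 + 454 = 1165.1.
Equity: weight = 655/1165.1 = 0.5622; cost = 7.66%.
Preferred: weight = 56.1/1165.1 = 0.0482; cost = 5.9914%.
Debentures: weight = 454/1165.1 = 0.3897; after-tax cost = 8.11% × (1 − 31.8%) = 5.5310%.
WACC = 0.5622 × 7.6600% + 0.0482 × 5.9914% + 0.3897 × 5.5310% = 6.7501%.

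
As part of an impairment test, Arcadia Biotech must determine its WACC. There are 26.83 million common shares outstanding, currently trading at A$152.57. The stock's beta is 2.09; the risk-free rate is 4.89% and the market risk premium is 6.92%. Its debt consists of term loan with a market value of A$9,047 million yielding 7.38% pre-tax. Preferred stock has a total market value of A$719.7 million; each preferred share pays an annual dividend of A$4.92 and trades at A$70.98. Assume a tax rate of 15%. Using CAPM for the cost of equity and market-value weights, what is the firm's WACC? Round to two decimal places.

Cost of equity via CAPM: Re = 4.89% + 2.09 × 6.92% = 19.3528%.
Cost of preferred: Rp = 4.92 / 70.98 = 6.9315%.
Market value of equity E = 152.57 × 26.83m = 4093.4531m.
Total capital V = 4093.4531 + 719.7 + 9047 = 13860.1531.
Equity: weight = 4093.4531/13860.1531 = 0.2953; cost = 19.3528%.
Preferred: weight = 719.7/13860.1531 = 0.0519; cost = 6.9315%.
Term loan: weight = 9047/13860.1531 = 0.6527; after-tax cost = 7.38% × (1 − 15%) = 6.2730%.
WACC = 0.2953 × 19.3528% + 0.0519 × 6.9315% + 0.6527 × 6.2730% = 10.1702%.

10.17%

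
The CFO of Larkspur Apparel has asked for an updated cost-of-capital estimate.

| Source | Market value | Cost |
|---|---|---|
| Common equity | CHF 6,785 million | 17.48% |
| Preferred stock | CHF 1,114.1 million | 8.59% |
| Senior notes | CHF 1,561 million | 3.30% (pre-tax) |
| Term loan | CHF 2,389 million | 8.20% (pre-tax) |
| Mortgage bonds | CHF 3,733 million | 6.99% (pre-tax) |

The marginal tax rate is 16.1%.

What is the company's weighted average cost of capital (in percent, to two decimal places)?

Total capital V = 6785 + 1114.1 + 1561 + 2389 + 3733 = 15582.1.
Equity: weight = 6785/15582.1 = 0.4354; cost = 17.48%.
Preferred: weight = 1114.1/15582.1 = 0.0715; cost = 8.59%.
Senior notes: weight = 1561/15582.1 = 0.1002; after-tax cost = 3.3% × (1 − 16.1%) = 2.7687%.
Term loan: weight = 2389/15582.1 = 0.1533; after-tax cost = 8.2% × (1 − 16.1%) = 6.8798%.
Mortgage bonds: weight = 3733/15582.1 = 0.2396; after-tax cost = 6.99% × (1 − 16.1%) = 5.8646%.
WACC = 0.4354 × 17.4800% + 0.0715 × 8.5900% + 0.1002 × 2.7687% + 0.1533 × 6.8798% + 0.2396 × 5.8646% = 10.9627%.

10.96%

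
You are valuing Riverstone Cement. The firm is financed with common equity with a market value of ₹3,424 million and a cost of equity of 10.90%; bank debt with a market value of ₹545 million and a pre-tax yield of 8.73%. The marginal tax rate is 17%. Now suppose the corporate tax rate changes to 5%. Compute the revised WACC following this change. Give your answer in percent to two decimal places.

10.54%

After the change:
Total capital V = 3424 + 545 = 3969.
Equity: weight = 3424/3969 = 0.8627; cost = 10.9%.
Bank debt: weight = 545/3969 = 0.1373; after-tax cost = 8.73% × (1 − 5%) = 8.2935%.
WACC = 0.8627 × 10.9000% + 0.1373 × 8.2935% = 10.5421%.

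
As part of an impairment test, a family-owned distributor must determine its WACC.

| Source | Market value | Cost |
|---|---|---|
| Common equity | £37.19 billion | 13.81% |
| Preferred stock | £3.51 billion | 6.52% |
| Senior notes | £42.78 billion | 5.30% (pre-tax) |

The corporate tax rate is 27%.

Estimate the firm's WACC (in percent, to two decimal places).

Total capital V = 37.19 + 3.51 + 42.78 = 83.48.
Equity: weight = 37.19/83.48 = 0.4455; cost = 13.81%.
Preferred: weight = 3.51/83.48 = 0.0420; cost = 6.52%.
Senior notes: weight = 42.78/83.48 = 0.5125; after-tax cost = 5.3% × (1 − 27%) = 3.8690%.
WACC = 0.4455 × 13.8100% + 0.0420 × 6.5200% + 0.5125 × 3.8690% = 8.4091%.

8.41%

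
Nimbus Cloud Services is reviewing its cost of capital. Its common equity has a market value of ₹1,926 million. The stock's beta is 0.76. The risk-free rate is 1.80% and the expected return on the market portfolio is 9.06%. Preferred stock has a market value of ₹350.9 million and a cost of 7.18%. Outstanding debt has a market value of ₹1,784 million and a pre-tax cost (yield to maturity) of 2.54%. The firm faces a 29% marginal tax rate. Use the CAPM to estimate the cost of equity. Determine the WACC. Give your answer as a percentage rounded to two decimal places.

4.88%

Market risk premium = 9.06% − 1.8% = 7.26%.
Cost of equity via CAPM: Re = 1.8% + 0.76 × 7.26% = 7.3176%.
Total capital V = 1926 + 350.9 + 1784 = 4060.9.
Equity: weight = 1926/4060.9 = 0.4743; cost = 7.3176%.
Preferred: weight = 350.9/4060.9 = 0.0864; cost = 7.18%.
Debt: weight = 1784/4060.9 = 0.4393; after-tax cost = 2.54% × (1 − 29%) = 1.8034%.
WACC = 0.4743 × 7.3176% + 0.0864 × 7.1800% + 0.4393 × 1.8034% = 4.8833%.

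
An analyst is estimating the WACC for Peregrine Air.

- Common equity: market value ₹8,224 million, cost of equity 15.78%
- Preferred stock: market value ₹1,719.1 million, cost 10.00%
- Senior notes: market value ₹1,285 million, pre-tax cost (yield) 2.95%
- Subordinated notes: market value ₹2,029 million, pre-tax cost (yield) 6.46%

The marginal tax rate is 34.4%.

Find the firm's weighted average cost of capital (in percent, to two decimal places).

Total capital V = 8224 + 1719.1 + 1285 + 2029 = 13257.1.
Equity: weight = 8224/13257.1 = 0.6203; cost = 15.78%.
Preferred: weight = 1719.1/13257.1 = 0.1297; cost = 10%.
Senior notes: weight = 1285/13257.1 = 0.0969; after-tax cost = 2.95% × (1 − 34.4%) = 1.9352%.
Subordinated notes: weight = 2029/13257.1 = 0.1531; after-tax cost = 6.46% × (1 − 34.4%) = 4.2378%.
WACC = 0.6203 × 15.7800% + 0.1297 × 10.0000% + 0.0969 × 1.9352% + 0.1531 × 4.2378% = 11.9220%.

11.92%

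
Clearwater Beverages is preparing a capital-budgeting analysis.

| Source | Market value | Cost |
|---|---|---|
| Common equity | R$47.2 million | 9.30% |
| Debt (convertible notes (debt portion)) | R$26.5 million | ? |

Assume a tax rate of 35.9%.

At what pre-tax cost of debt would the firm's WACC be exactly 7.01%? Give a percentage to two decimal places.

4.57%

Total capital V = 47.2 + 26.5 = 73.7.
Equity weight = 47.2/73.7 = 0.6404.
Convertible notes (debt portion) weight = 26.5/73.7 = 0.3596.
Equity contribution = 0.6404 × 9.3% = 5.9560%.
Remaining for debt = 7.01% − 5.9560% = 1.0540%.
Rd × (1 − 35.9%) × 0.3596 = 1.0540%  ⇒  Rd = 4.5729%.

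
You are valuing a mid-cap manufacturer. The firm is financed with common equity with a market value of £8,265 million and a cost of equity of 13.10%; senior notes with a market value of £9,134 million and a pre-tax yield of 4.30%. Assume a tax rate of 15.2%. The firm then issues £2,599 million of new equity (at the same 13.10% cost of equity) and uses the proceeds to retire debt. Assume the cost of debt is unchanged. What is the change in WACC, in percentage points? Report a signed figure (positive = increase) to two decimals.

Current WACC:
Total capital V = 8265 + 9134 = 17399.
Equity: weight = 8265/17399 = 0.4750; cost = 13.1%.
Senior notes: weight = 9134/17399 = 0.5250; after-tax cost = 4.3% × (1 − 15.2%) = 3.6464%.
WACC = 0.4750 × 13.1000% + 0.5250 × 3.6464% = 8.1371%.
After the change:
Total capital V = 10864 + 6535 = 17399.
Equity: weight = 10864/17399 = 0.6244; cost = 13.1%.
Senior notes: weight = 6535/17399 = 0.3756; after-tax cost = 4.3% × (1 − 15.2%) = 3.6464%.
WACC = 0.6244 × 13.1000% + 0.3756 × 3.6464% = 9.5493%.
Change in WACC = 9.5493% − 8.1371% = 1.4121 pp.

+1.41 pp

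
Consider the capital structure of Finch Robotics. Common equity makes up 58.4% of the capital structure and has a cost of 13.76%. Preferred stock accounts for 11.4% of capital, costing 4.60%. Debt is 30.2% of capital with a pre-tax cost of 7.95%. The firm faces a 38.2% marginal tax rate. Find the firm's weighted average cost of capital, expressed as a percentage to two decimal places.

After-tax cost of debt = 7.95% × (1 − 38.2%) = 4.9131%.
WACC = 0.584 × 13.7600% + 0.114 × 4.6000% + 0.302 × 4.9131% = 10.0440%.

10.04%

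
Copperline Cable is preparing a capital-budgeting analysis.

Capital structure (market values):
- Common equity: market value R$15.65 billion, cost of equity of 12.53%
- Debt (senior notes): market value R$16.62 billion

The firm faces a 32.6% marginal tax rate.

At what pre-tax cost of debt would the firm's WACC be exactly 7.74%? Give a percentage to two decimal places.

Total capital V = 15.65 + 16.62 = 32.27.
Equity weight = 15.65/32.27 = 0.4850.
Senior notes weight = 16.62/32.27 = 0.5150.
Equity contribution = 0.4850 × 12.53% = 6.0767%.
Remaining for debt = 7.74% − 6.0767% = 1.6633%.
Rd × (1 − 32.6%) × 0.5150 = 1.6633%  ⇒  Rd = 4.7916%.

4.79%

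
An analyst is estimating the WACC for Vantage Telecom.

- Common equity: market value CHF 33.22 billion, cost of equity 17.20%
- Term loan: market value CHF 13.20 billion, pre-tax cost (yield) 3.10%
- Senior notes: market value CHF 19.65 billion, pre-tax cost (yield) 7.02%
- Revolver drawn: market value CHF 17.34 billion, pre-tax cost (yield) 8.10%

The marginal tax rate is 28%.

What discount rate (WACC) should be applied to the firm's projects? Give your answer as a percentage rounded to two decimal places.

Total capital V = 33.22 + 13.2 + 19.65 + 17.34 = 83.41.
Equity: weight = 33.22/83.41 = 0.3983; cost = 17.2%.
Term loan: weight = 13.2/83.41 = 0.1583; after-tax cost = 3.1% × (1 − 28%) = 2.2320%.
Senior notes: weight = 19.65/83.41 = 0.2356; after-tax cost = 7.02% × (1 − 28%) = 5.0544%.
Revolver drawn: weight = 17.34/83.41 = 0.2079; after-tax cost = 8.1% × (1 − 28%) = 5.8320%.
WACC = 0.3983 × 17.2000% + 0.1583 × 2.2320% + 0.2356 × 5.0544% + 0.2079 × 5.8320% = 9.6067%.

9.61%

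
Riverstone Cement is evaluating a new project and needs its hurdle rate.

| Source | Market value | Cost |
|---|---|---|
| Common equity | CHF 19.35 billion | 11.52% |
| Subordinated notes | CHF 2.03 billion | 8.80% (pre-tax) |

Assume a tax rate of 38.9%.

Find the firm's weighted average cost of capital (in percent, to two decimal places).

Total capital V = 19.35 + 2.03 = 21.38.
Equity: weight = 19.35/21.38 = 0.9051; cost = 11.52%.
Subordinated notes: weight = 2.03/21.38 = 0.0949; after-tax cost = 8.8% × (1 − 38.9%) = 5.3768%.
WACC = 0.9051 × 11.5200% + 0.0949 × 5.3768% = 10.9367%.

10.94%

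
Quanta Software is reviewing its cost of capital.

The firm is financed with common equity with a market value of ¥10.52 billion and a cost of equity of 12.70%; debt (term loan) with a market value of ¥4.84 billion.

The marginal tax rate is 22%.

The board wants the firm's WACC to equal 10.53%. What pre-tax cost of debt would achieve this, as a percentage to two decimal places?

Total capital V = 10.52 + 4.84 = 15.36.
Equity weight = 10.52/15.36 = 0.6849.
Term loan weight = 4.84/15.36 = 0.3151.
Equity contribution = 0.6849 × 12.7% = 8.6982%.
Remaining for debt = 10.53% − 8.6982% = 1.8318%.
Rd × (1 − 22%) × 0.3151 = 1.8318%  ⇒  Rd = 7.4531%.

7.45%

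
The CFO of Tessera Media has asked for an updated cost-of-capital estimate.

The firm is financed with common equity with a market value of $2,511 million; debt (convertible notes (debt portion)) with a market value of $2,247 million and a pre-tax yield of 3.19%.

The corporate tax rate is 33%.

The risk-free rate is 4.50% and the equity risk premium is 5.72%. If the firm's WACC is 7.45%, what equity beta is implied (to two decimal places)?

1.35

Total capital V = 2511 + 2247 = 4758.
Equity weight = 2511/4758 = 0.5277.
Convertible notes (debt portion) weight = 2247/4758 = 0.4723.
Debt contribution = 0.4723 × 3.19% × (1 − 33%) = 1.0094%.
Required equity contribution = 7.45% − 1.0094% = 6.4406%  ⇒  Re = 12.2041%.
CAPM: 12.2041% = 4.5% + β × 5.72%  ⇒  β = 1.3469.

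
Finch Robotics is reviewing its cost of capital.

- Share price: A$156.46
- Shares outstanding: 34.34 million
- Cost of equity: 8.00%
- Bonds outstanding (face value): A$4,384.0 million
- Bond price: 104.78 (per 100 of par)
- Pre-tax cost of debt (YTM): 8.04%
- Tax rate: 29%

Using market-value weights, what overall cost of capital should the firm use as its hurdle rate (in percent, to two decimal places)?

6.94%

Market value of equity E = 156.46 × 34.34m = 5372.8364m. Market value of debt D = 4384m × 104.78/100 = 4593.5552m.
Total capital V = 5372.8364 + 4593.5552 = 9966.3916.
Equity: weight = 5372.8364/9966.3916 = 0.5391; cost = 8%.
Bonds outstanding: weight = 4593.5552/9966.3916 = 0.4609; after-tax cost = 8.04% × (1 − 29%) = 5.7084%.
WACC = 0.5391 × 8.0000% + 0.4609 × 5.7084% = 6.9438%.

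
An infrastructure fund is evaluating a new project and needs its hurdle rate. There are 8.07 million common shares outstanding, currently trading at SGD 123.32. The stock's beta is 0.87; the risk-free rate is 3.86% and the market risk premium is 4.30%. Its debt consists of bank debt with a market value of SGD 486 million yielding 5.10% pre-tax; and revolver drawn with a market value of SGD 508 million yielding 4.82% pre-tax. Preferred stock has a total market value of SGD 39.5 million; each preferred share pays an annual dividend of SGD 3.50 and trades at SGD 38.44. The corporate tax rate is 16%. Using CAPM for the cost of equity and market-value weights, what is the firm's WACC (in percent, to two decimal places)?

5.95%

Cost of equity via CAPM: Re = 3.86% + 0.87 × 4.3% = 7.6010%.
Cost of preferred: Rp = 3.5 / 38.44 = 9.1051%.
Market value of equity E = 123.32 × 8.07m = 995.1924m.
Total capital V = 995.1924 + 39.5 + 486 + 508 = 2028.6924.
Equity: weight = 995.1924/2028.6924 = 0.4906; cost = 7.601%.
Preferred: weight = 39.5/2028.6924 = 0.0195; cost = 9.1051%.
Bank debt: weight = 486/2028.6924 = 0.2396; after-tax cost = 5.1% × (1 − 16%) = 4.2840%.
Revolver drawn: weight = 508/2028.6924 = 0.2504; after-tax cost = 4.82% × (1 − 16%) = 4.0488%.
WACC = 0.4906 × 7.6010% + 0.0195 × 9.1051% + 0.2396 × 4.2840% + 0.2504 × 4.0488% = 5.9462%.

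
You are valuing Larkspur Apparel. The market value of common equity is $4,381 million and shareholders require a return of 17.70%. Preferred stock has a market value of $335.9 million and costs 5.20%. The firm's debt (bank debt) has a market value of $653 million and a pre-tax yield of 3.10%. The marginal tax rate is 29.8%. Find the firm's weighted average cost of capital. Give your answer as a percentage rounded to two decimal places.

Total capital V = 4381 + 335.9 + 653 = 5369.9.
Equity: weight = 4381/5369.9 = 0.8158; cost = 17.7%.
Preferred: weight = 335.9/5369.9 = 0.0626; cost = 5.2%.
Bank debt: weight = 653/5369.9 = 0.1216; after-tax cost = 3.1% × (1 − 29.8%) = 2.1762%.
WACC = 0.8158 × 17.7000% + 0.0626 × 5.2000% + 0.1216 × 2.1762% = 15.0303%.

15.03%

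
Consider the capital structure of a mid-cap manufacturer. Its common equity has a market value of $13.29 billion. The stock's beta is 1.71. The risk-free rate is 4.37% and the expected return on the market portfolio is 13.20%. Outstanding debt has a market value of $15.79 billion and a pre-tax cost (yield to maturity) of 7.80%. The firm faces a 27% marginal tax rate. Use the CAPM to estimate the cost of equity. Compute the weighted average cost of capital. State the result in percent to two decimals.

11.99%

Market risk premium = 13.2% − 4.37% = 8.83%.
Cost of equity via CAPM: Re = 4.37% + 1.71 × 8.83% = 19.4693%.
Total capital V = 13.29 + 15.79 = 29.08.
Equity: weight = 13.29/29.08 = 0.4570; cost = 19.4693%.
Debt: weight = 15.79/29.08 = 0.5430; after-tax cost = 7.8% × (1 − 27%) = 5.6940%.
WACC = 0.4570 × 19.4693% + 0.5430 × 5.6940% = 11.9895%.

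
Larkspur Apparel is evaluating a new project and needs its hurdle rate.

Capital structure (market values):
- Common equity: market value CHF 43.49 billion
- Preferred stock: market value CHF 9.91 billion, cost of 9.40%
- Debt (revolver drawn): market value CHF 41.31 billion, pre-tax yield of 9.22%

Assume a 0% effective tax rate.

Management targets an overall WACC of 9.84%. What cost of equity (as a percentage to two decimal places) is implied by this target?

Total capital V = 43.49 + 9.91 + 41.31 = 94.71.
Equity weight = 43.49/94.71 = 0.4592.
Preferred weight = 9.91/94.71 = 0.1046.
Revolver drawn weight = 41.31/94.71 = 0.4362.
Debt contribution = 0.4362 × 9.22% × (1 − 0%) = 4.0215%.
Preferred contribution = 0.1046 × 9.4% = 0.9836%.
Required equity contribution = 9.84% − 5.0051% = 4.8349%.
Re = 4.8349% / 0.4592 = 10.5292%.

10.53%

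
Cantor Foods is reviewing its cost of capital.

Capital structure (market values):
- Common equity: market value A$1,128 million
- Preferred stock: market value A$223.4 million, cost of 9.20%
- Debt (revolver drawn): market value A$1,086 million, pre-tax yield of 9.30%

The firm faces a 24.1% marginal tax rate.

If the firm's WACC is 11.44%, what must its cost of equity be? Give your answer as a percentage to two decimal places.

Total capital V = 1128 + 223.4 + 1086 = 2437.4.
Equity weight = 1128/2437.4 = 0.4628.
Preferred weight = 223.4/2437.4 = 0.0917.
Revolver drawn weight = 1086/2437.4 = 0.4456.
Debt contribution = 0.4456 × 9.3% × (1 − 24.1%) = 3.1451%.
Preferred contribution = 0.0917 × 9.2% = 0.8432%.
Required equity contribution = 11.44% − 3.9883% = 7.4517%.
Re = 7.4517% / 0.4628 = 16.1018%.

16.10%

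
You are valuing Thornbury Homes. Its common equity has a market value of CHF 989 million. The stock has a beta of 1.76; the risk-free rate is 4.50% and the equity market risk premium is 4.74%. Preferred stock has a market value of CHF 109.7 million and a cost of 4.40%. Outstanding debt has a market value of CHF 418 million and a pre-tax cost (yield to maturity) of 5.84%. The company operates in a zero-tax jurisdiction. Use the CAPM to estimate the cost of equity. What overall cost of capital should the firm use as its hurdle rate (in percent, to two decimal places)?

10.30%

Cost of equity via CAPM: Re = 4.5% + 1.76 × 4.74% = 12.8424%.
Total capital V = 989 + 109.7 + 418 = 1516.7.
Equity: weight = 989/1516.7 = 0.6521; cost = 12.8424%.
Preferred: weight = 109.7/1516.7 = 0.0723; cost = 4.4%.
Debt: weight = 418/1516.7 = 0.2756; after-tax cost = 5.84% × (1 − 0%) = 5.8400%.
WACC = 0.6521 × 12.8424% + 0.0723 × 4.4000% + 0.2756 × 5.8400% = 10.3019%.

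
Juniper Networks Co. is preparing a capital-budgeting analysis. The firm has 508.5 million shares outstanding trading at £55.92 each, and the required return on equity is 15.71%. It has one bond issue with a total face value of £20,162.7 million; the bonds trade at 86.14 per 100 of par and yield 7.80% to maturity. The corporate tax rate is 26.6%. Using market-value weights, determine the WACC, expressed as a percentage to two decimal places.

Market value of equity E = 55.92 × 508.5m = 28435.32m. Market value of debt D = 20162.7m × 86.14/100 = 17368.14978m.
Total capital V = 28435.32 + 17368.14978 = 45803.46978.
Equity: weight = 28435.32/45803.46978 = 0.6208; cost = 15.71%.
Bonds outstanding: weight = 17368.14978/45803.46978 = 0.3792; after-tax cost = 7.8% × (1 − 26.6%) = 5.7252%.
WACC = 0.6208 × 15.7100% + 0.3792 × 5.7252% = 11.9239%.

11.92%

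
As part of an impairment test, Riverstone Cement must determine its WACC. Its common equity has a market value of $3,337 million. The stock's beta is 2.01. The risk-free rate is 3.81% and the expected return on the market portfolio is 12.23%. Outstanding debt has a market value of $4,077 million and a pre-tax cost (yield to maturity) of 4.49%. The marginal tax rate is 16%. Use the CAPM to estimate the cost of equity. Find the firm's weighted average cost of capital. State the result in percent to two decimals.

11.41%

Market risk premium = 12.23% − 3.81% = 8.42%.
Cost of equity via CAPM: Re = 3.81% + 2.01 × 8.42% = 20.7342%.
Total capital V = 3337 + 4077 = 7414.
Equity: weight = 3337/7414 = 0.4501; cost = 20.7342%.
Debt: weight = 4077/7414 = 0.5499; after-tax cost = 4.49% × (1 − 16%) = 3.7716%.
WACC = 0.4501 × 20.7342% + 0.5499 × 3.7716% = 11.4064%.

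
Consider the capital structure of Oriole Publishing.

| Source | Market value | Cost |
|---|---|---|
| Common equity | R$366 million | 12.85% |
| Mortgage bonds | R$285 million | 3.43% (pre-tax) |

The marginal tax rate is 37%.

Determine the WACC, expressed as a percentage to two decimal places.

8.17%

Total capital V = 366 + 285 = 651.
Equity: weight = 366/651 = 0.5622; cost = 12.85%.
Mortgage bonds: weight = 285/651 = 0.4378; after-tax cost = 3.43% × (1 − 37%) = 2.1609%.
WACC = 0.5622 × 12.8500% + 0.4378 × 2.1609% = 8.1704%.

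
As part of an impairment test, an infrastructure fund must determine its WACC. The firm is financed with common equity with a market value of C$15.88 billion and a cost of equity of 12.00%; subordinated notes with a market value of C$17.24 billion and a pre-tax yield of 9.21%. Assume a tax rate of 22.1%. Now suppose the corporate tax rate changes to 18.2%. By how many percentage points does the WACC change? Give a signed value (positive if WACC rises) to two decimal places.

Current WACC:
Total capital V = 15.88 + 17.24 = 33.12.
Equity: weight = 15.88/33.12 = 0.4795; cost = 12%.
Subordinated notes: weight = 17.24/33.12 = 0.5205; after-tax cost = 9.21% × (1 − 22.1%) = 7.1746%.
WACC = 0.4795 × 12.0000% + 0.5205 × 7.1746% = 9.4882%.
After the change:
Total capital V = 15.88 + 17.24 = 33.12.
Equity: weight = 15.88/33.12 = 0.4795; cost = 12%.
Subordinated notes: weight = 17.24/33.12 = 0.5205; after-tax cost = 9.21% × (1 − 18.2%) = 7.5338%.
WACC = 0.4795 × 12.0000% + 0.5205 × 7.5338% = 9.6752%.
Change in WACC = 9.6752% − 9.4882% = 0.1870 pp.

+0.19 pp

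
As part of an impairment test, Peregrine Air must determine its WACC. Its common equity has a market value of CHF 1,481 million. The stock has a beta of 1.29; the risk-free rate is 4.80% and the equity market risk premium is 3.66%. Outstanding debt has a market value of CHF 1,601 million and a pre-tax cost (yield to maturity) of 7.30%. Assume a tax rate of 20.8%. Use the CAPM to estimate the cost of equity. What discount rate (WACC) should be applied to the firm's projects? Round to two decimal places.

Cost of equity via CAPM: Re = 4.8% + 1.29 × 3.66% = 9.5214%.
Total capital V = 1481 + 1601 = 3082.
Equity: weight = 1481/3082 = 0.4805; cost = 9.5214%.
Debt: weight = 1601/3082 = 0.5195; after-tax cost = 7.3% × (1 − 20.8%) = 5.7816%.
WACC = 0.4805 × 9.5214% + 0.5195 × 5.7816% = 7.5787%.

7.58%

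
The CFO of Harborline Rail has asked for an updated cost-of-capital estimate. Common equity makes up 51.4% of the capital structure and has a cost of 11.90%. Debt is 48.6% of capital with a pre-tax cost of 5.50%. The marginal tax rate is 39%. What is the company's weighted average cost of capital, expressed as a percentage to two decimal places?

After-tax cost of debt = 5.5% × (1 − 39%) = 3.3550%.
WACC = 0.514 × 11.9000% + 0.486 × 3.3550% = 7.7471%.

7.75%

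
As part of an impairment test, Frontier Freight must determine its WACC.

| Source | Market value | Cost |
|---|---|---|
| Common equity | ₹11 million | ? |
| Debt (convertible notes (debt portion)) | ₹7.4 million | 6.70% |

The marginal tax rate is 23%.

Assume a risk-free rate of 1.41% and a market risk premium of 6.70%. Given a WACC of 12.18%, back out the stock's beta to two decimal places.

Total capital V = 11 + 7.4 = 18.4.
Equity weight = 11/18.4 = 0.5978.
Convertible notes (debt portion) weight = 7.4/18.4 = 0.4022.
Debt contribution = 0.4022 × 6.7% × (1 − 23%) = 2.0748%.
Required equity contribution = 12.18% − 2.0748% = 10.1052%  ⇒  Re = 16.9032%.
CAPM: 16.9032% = 1.41% + β × 6.7%  ⇒  β = 2.3124.

2.31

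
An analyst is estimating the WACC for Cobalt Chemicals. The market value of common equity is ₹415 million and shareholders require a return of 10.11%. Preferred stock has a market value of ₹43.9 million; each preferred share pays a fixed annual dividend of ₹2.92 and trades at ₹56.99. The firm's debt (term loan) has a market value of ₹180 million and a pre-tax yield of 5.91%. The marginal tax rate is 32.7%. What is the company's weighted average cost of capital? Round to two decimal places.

Cost of preferred: Rp = 2.92 / 56.99 = 5.1237%.
Total capital V = 415 + 43.9 + 180 = 638.9.
Equity: weight = 415/638.9 = 0.6496; cost = 10.11%.
Preferred: weight = 43.9/638.9 = 0.0687; cost = 5.1237%.
Term loan: weight = 180/638.9 = 0.2817; after-tax cost = 5.91% × (1 − 32.7%) = 3.9774%.
WACC = 0.6496 × 10.1100% + 0.0687 × 5.1237% + 0.2817 × 3.9774% = 8.0396%.

8.04%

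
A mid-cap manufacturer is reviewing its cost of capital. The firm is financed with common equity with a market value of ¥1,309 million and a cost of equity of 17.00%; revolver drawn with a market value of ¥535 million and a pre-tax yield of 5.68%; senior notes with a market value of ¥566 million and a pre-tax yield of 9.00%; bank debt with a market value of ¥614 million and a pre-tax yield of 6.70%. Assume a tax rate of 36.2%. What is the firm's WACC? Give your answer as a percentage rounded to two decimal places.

9.94%

Total capital V = 1309 + 535 + 566 + 614 = 3024.
Equity: weight = 1309/3024 = 0.4329; cost = 17%.
Revolver drawn: weight = 535/3024 = 0.1769; after-tax cost = 5.68% × (1 − 36.2%) = 3.6238%.
Senior notes: weight = 566/3024 = 0.1872; after-tax cost = 9% × (1 − 36.2%) = 5.7420%.
Bank debt: weight = 614/3024 = 0.2030; after-tax cost = 6.7% × (1 − 36.2%) = 4.2746%.
WACC = 0.4329 × 17.0000% + 0.1769 × 3.6238% + 0.1872 × 5.7420% + 0.2030 × 4.2746% = 9.9426%.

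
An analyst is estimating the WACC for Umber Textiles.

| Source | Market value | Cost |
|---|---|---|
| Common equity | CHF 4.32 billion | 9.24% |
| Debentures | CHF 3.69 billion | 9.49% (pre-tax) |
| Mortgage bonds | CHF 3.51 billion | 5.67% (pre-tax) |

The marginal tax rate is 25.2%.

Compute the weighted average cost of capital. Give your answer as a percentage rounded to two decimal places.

7.03%

Total capital V = 4.32 + 3.69 + 3.51 = 11.52.
Equity: weight = 4.32/11.52 = 0.3750; cost = 9.24%.
Debentures: weight = 3.69/11.52 = 0.3203; after-tax cost = 9.49% × (1 − 25.2%) = 7.0985%.
Mortgage bonds: weight = 3.51/11.52 = 0.3047; after-tax cost = 5.67% × (1 − 25.2%) = 4.2412%.
WACC = 0.3750 × 9.2400% + 0.3203 × 7.0985% + 0.3047 × 4.2412% = 7.0310%.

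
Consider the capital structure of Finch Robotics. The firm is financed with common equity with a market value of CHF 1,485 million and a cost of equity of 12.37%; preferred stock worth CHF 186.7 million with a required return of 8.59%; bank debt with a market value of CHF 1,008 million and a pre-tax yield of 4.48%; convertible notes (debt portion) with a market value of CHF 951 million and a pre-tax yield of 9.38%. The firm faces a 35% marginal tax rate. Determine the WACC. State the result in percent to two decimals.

7.91%

Total capital V = 1485 + 186.7 + 1008 + 951 = 3630.7.
Equity: weight = 1485/3630.7 = 0.4090; cost = 12.37%.
Preferred: weight = 186.7/3630.7 = 0.0514; cost = 8.59%.
Bank debt: weight = 1008/3630.7 = 0.2776; after-tax cost = 4.48% × (1 − 35%) = 2.9120%.
Convertible notes (debt portion): weight = 951/3630.7 = 0.2619; after-tax cost = 9.38% × (1 − 35%) = 6.0970%.
WACC = 0.4090 × 12.3700% + 0.0514 × 8.5900% + 0.2776 × 2.9120% + 0.2619 × 6.0970% = 7.9067%.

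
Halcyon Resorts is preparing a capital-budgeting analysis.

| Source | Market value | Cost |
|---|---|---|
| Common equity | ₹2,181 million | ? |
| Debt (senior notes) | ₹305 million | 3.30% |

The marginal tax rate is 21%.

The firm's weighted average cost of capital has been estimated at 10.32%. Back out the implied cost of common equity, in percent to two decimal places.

11.40%

Total capital V = 2181 + 305 = 2486.
Equity weight = 2181/2486 = 0.8773.
Senior notes weight = 305/2486 = 0.1227.
Debt contribution = 0.1227 × 3.3% × (1 − 21%) = 0.3198%.
Required equity contribution = 10.32% − 0.3198% = 10.0002%.
Re = 10.0002% / 0.8773 = 11.3986%.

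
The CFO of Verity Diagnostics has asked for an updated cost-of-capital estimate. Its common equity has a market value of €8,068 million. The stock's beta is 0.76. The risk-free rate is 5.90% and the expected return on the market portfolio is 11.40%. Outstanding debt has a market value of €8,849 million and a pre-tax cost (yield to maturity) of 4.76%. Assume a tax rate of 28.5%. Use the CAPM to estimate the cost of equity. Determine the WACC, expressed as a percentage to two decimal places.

Market risk premium = 11.4% − 5.9% = 5.5%.
Cost of equity via CAPM: Re = 5.9% + 0.76 × 5.5% = 10.0800%.
Total capital V = 8068 + 8849 = 16917.
Equity: weight = 8068/16917 = 0.4769; cost = 10.08%.
Debt: weight = 8849/16917 = 0.5231; after-tax cost = 4.76% × (1 − 28.5%) = 3.4034%.
WACC = 0.4769 × 10.0800% + 0.5231 × 3.4034% = 6.5876%.

6.59%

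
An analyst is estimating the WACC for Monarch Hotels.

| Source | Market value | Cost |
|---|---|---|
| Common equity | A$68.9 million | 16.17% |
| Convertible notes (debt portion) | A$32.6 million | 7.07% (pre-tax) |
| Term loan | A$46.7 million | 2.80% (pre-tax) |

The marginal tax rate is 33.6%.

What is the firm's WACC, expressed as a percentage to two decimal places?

Total capital V = 68.9 + 32.6 + 46.7 = 148.2.
Equity: weight = 68.9/148.2 = 0.4649; cost = 16.17%.
Convertible notes (debt portion): weight = 32.6/148.2 = 0.2200; after-tax cost = 7.07% × (1 − 33.6%) = 4.6945%.
Term loan: weight = 46.7/148.2 = 0.3151; after-tax cost = 2.8% × (1 − 33.6%) = 1.8592%.
WACC = 0.4649 × 16.1700% + 0.2200 × 4.6945% + 0.3151 × 1.8592% = 9.1362%.

9.14%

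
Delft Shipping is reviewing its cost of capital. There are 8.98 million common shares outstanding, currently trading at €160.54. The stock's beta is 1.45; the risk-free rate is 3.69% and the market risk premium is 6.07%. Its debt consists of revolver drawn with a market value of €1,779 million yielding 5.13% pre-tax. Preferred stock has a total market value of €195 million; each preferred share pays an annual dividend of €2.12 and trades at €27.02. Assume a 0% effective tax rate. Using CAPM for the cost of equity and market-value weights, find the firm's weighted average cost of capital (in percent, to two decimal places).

8.39%

Cost of equity via CAPM: Re = 3.69% + 1.45 × 6.07% = 12.4915%.
Cost of preferred: Rp = 2.12 / 27.02 = 7.8460%.
Market value of equity E = 160.54 × 8.98m = 1441.6492m.
Total capital V = 1441.6492 + 195 + 1779 = 3415.6492.
Equity: weight = 1441.6492/3415.6492 = 0.4221; cost = 12.4915%.
Preferred: weight = 195/3415.6492 = 0.0571; cost = 7.846%.
Revolver drawn: weight = 1779/3415.6492 = 0.5208; after-tax cost = 5.13% × (1 − 0%) = 5.1300%.
WACC = 0.4221 × 12.4915% + 0.0571 × 7.8460% + 0.5208 × 5.1300% = 8.3921%.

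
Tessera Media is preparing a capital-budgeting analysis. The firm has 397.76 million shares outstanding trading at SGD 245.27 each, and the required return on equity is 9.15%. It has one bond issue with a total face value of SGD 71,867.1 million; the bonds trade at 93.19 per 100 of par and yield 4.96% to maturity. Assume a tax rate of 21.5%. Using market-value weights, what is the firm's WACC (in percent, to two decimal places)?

Market value of equity E = 245.27 × 397.76m = 97558.5952m. Market value of debt D = 71867.1m × 93.19/100 = 66972.95049m.
Total capital V = 97558.5952 + 66972.95049 = 164531.54569.
Equity: weight = 97558.5952/164531.54569 = 0.5929; cost = 9.15%.
Bonds outstanding: weight = 66972.95049/164531.54569 = 0.4071; after-tax cost = 4.96% × (1 − 21.5%) = 3.8936%.
WACC = 0.5929 × 9.1500% + 0.4071 × 3.8936% = 7.0104%.

7.01%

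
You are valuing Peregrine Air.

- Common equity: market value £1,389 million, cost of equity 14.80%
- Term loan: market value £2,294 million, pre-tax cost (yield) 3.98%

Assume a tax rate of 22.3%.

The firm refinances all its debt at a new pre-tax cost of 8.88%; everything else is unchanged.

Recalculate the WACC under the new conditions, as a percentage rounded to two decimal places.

After the change:
Total capital V = 1389 + 2294 = 3683.
Equity: weight = 1389/3683 = 0.3771; cost = 14.8%.
Term loan: weight = 2294/3683 = 0.6229; after-tax cost = 8.88% × (1 − 22.3%) = 6.8998%.
WACC = 0.3771 × 14.8000% + 0.6229 × 6.8998% = 9.8792%.

9.88%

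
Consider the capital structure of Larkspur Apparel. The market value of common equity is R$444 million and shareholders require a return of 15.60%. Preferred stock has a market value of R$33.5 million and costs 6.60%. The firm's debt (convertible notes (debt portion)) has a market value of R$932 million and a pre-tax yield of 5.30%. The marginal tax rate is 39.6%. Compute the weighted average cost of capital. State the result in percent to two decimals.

7.19%

Total capital V = 444 + 33.5 + 932 = 1409.5.
Equity: weight = 444/1409.5 = 0.3150; cost = 15.6%.
Preferred: weight = 33.5/1409.5 = 0.0238; cost = 6.6%.
Convertible notes (debt portion): weight = 932/1409.5 = 0.6612; after-tax cost = 5.3% × (1 − 39.6%) = 3.2012%.
WACC = 0.3150 × 15.6000% + 0.0238 × 6.6000% + 0.6612 × 3.2012% = 7.1877%.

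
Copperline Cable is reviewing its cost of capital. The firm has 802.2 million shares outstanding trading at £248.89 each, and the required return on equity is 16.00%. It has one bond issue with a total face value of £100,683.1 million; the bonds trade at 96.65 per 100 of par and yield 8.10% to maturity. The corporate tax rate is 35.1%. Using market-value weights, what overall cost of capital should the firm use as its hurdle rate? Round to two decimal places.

12.48%

Market value of equity E = 248.89 × 802.2m = 199659.558m. Market value of debt D = 100683.1m × 96.65/100 = 97310.21615m.
Total capital V = 199659.558 + 97310.21615 = 296969.77415.
Equity: weight = 199659.558/296969.77415 = 0.6723; cost = 16%.
Bonds outstanding: weight = 97310.21615/296969.77415 = 0.3277; after-tax cost = 8.1% × (1 − 35.1%) = 5.2569%.
WACC = 0.6723 × 16.0000% + 0.3277 × 5.2569% = 12.4797%.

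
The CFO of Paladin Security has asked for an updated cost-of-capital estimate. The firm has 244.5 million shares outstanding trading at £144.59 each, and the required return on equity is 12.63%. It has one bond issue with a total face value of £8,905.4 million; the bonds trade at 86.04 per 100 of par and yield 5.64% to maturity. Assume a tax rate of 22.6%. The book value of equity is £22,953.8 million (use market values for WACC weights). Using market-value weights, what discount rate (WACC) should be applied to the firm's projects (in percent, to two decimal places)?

Market value of equity E = 144.59 × 244.5m = 35352.255m. Market value of debt D = 8905.4m × 86.04/100 = 7662.20616m.
Total capital V = 35352.255 + 7662.20616 = 43014.46116.
Equity: weight = 35352.255/43014.46116 = 0.8219; cost = 12.63%.
Bonds outstanding: weight = 7662.20616/43014.46116 = 0.1781; after-tax cost = 5.64% × (1 − 22.6%) = 4.3654%.
WACC = 0.8219 × 12.6300% + 0.1781 × 4.3654% = 11.1578%.

11.16%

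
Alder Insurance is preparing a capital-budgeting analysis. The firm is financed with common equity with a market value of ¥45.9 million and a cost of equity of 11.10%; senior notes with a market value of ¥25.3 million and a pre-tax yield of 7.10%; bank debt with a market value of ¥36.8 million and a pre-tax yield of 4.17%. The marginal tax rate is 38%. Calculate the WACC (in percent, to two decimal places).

Total capital V = 45.9 + 25.3 + 36.8 = 108.
Equity: weight = 45.9/108 = 0.4250; cost = 11.1%.
Senior notes: weight = 25.3/108 = 0.2343; after-tax cost = 7.1% × (1 − 38%) = 4.4020%.
Bank debt: weight = 36.8/108 = 0.3407; after-tax cost = 4.17% × (1 − 38%) = 2.5854%.
WACC = 0.4250 × 11.1000% + 0.2343 × 4.4020% + 0.3407 × 2.5854% = 6.6297%.

6.63%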